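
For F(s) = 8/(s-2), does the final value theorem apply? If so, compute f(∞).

sF(s) = 8s/(s-2) has a pole at s = 2 in the right half-plane. Theorem does NOT apply (unstable system; f(t) = 8·e^(2t) grows without bound).

Final answer: Not applicable (unstable)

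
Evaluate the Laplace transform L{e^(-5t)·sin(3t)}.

L{e^(at)·sin(ωt)} = ω/((s-a)² + ω²), so L{e^(-5t)·sin(3t)} = 3/((s+5)² + 9)

Final answer: 3/((s+5)² + 9)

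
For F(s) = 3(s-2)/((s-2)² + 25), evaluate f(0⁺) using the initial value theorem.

f(0⁺) = lim_{s→∞} sF(s) = lim_{s→∞} 3s(s-2)/((s-2)² + 25) = 3

Final answer: 3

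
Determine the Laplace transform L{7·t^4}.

L{t^n} = n!/s^(n+1), so L{t^4} = 24/s^5. Then L{7·t^4} = 7·24/s^5 = 168/s^5

Final answer: 168/s^5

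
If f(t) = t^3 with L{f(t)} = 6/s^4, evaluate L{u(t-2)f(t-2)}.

Time shift theorem: L{u(t-a)f(t-a)} = e^(-as)F(s). Here a=2, F(s) = 6/s^4, so L{u(t-2)f(t-2)} = e^(-2s)·6/s^4

Final answer: e^(-2s)·6/s^4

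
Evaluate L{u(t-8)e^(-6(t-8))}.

u(t-a)f(t-a) with f(t)=e^(-6t). L{e^(-6t)} = 1/(s+6). By time shift: e^(-8s)/(s+6)

Final answer: e^(-8s)/(s+6)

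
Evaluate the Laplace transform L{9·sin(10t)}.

L{sin(ωt)} = ω/(s² + ω²), so L{sin(10t)} = 10/(s² + 100). Then L{9·sin(10t)} = 9·10/(s² + 100) = 90/(s² + 100)

Final answer: 90/(s² + 100)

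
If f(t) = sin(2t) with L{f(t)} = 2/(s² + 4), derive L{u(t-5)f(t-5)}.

Time shift theorem: L{u(t-a)f(t-a)} = e^(-as)F(s). Here a=5, F(s) = 2/(s² + 4), so L{u(t-5)f(t-5)} = e^(-5s)·2/(s² + 4)

Final answer: e^(-5s)·2/(s² + 4)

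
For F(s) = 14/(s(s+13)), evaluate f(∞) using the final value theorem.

f(∞) = lim_{s→0} s·14/(s(s+13)) = lim_{s→0} 14/(s+13) = 14/13 = 14/13

Final answer: 14/13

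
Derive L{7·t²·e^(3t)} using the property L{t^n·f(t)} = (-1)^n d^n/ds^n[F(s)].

L{e^(3t)} = 1/(s-3). d/ds[1/(s-3)] = -1/(s-3)². d²/ds²[1/(s-3)] = 2/(s-3)³. So L{t²·e^(3t)} = (-1)² · 2/(s-3)³ = 2/(s-3)³. Then L{7·t²·e^(3t)} = 7·2/(s-3)³ = 14/(s-3)³

Final answer: 14/(s-3)³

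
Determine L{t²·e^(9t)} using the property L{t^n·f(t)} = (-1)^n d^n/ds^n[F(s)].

L{e^(9t)} = 1/(s-9). d/ds[1/(s-9)] = -1/(s-9)². d²/ds²[1/(s-9)] = 2/(s-9)³. So L{t²·e^(9t)} = (-1)² · 2/(s-9)³ = 2/(s-9)³

Final answer: 2/(s-9)³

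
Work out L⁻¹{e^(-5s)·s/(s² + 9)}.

L⁻¹{s/(s² + 9)} = cos(3t). By the time shift theorem, L⁻¹{e^(-as)F(s)} = u(t-a)f(t-a) with a=5, so L⁻¹{e^(-5s)·s/(s² + 9)} = u(t-5)·cos(3(t-5))

Final answer: u(t-5)·cos(3(t-5))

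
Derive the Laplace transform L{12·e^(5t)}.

L{e^(at)} = 1/(s-a), so L{e^(5t)} = 1/(s-5). Then L{12·e^(5t)} = 12/(s-5)

Final answer: 12/(s-5)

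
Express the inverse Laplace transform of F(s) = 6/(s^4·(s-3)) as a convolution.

6/(s^4·(s-3)) = (6/s^4)·(1/(s-3)) = L{t^3}·L{e^(3t)}. So f(t) = t^3*e^(3t) = ∫₀ᵗ τ^3·e^(3(t-τ)) dτ

Final answer: ∫₀ᵗ τ^3·e^(3(t-τ)) dτ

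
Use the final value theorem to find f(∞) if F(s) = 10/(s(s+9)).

f(∞) = lim_{s→0} s·10/(s(s+9)) = lim_{s→0} 10/(s+9) = 10/9 = 10/9

Final answer: 10/9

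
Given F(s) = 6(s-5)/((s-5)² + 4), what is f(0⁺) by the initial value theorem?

f(0⁺) = lim_{s→∞} sF(s) = lim_{s→∞} 6s(s-5)/((s-5)² + 4) = 6

Final answer: 6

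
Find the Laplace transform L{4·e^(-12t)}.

L{e^(at)} = 1/(s-a), so L{e^(-12t)} = 1/(s+12). Then L{4·e^(-12t)} = 4/(s+12)

Final answer: 4/(s+12)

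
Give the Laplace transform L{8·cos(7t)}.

L{cos(ωt)} = s/(s² + ω²), so L{cos(7t)} = s/(s² + 49). Then L{8·cos(7t)} = 8·s/(s² + 49) = 8s/(s² + 49)

Final answer: 8s/(s² + 49)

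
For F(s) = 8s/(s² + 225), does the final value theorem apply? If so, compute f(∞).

The final value theorem requires all poles of sF(s) in the left half-plane. sF(s) = 8s²/(s² + 225) has poles at s = ±15i (imaginary axis). Theorem does NOT apply (oscillatory system).

Final answer: Not applicable (oscillatory)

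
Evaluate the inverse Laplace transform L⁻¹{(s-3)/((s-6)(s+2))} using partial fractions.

Using partial fractions, f(t) = (3e^(6t) + 5e^(-2t))/8

Final answer: (3e^(6t) + 5e^(-2t))/8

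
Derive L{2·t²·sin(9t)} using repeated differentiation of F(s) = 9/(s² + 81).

F(s) = 9/(s² + 81). F'(s) = -18s/(s² + 81)². F''(s) = -18(81 - 3s²)/(s² + 81)³ = (54s² - 1458)/(s² + 81)³. So L{t²·sin(9t)} = (-1)² F''(s) = (54s² - 1458)/(s² + 81)³. Then L{2·t²·sin(9t)} = 2·(54s² - 1458)/(s² + 81)³ = (108s² - 2916)/(s² + 81)³

Final answer: (108s² - 2916)/(s² + 81)³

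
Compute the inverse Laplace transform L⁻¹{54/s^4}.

L⁻¹{n!/s^(n+1)} = t^n with n=3. So L⁻¹{6/s^4} = t^3, and L⁻¹{54/s^4} = (54/6)·t^3 = 9·t^3

Final answer: 9·t^3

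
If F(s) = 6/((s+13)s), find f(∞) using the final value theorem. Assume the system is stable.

f(∞) = lim_{s→0} sF(s) = lim_{s→0} 6/(s+13) = 6/13

Final answer: 6/13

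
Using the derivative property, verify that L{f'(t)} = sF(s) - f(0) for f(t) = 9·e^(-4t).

f'(t) = -36e^(-4t). Direct: L{f'(t)} = -36/(s+4). Property: s·9/(s+4) - 9 = (9s - 9(s+4))/(s+4) = -36/(s+4). ✓

Final answer: -36/(s+4)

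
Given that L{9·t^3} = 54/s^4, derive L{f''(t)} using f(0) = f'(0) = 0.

L{f''(t)} = s²F(s) - sf(0) - f'(0) = s²·54/s^4 - 0 - 0 = 54/s^2

Final answer: 54/s^2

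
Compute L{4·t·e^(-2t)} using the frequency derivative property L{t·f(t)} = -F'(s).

L{e^(-2t)} = 1/(s+2). By frequency derivative: L{t·e^(-2t)} = -d/ds[1/(s+2)] = -(-1)/(s+2)² = 1/(s+2)². Then L{4·t·e^(-2t)} = 4·1/(s+2)² = 4/(s+2)²

Final answer: 4/(s+2)²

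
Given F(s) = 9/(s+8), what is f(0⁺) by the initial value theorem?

f(0⁺) = lim_{s→∞} s·9/(s+8) = lim_{s→∞} 9s/(s+8) = 9

Final answer: 9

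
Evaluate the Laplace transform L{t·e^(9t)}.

L{t^n·e^(at)} = n!/(s-a)^(n+1), so L{t·e^(9t)} = 1/(s-9)^2

Final answer: 1/(s-9)^2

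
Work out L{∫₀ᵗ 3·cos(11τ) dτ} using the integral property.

L{∫₀ᵗ f(τ)dτ} = F(s)/s with F(s) = 3s/(s² + 121), so the result is (3s/(s² + 121))/s = 3/(s² + 121)

Final answer: 3/(s² + 121)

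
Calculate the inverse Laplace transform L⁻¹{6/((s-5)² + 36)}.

Using frequency shift, L⁻¹{6/((s-5)² + 36)} = e^(5t)·sin(6t)

Final answer: e^(5t)·sin(6t)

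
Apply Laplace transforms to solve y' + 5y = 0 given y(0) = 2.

L{y'} + 5L{y} = 0. sY - 2 + 5Y = 0. Y(s+5) = 2. Y = 2/(s+5)

Final answer: y(t) = 2e^(-5t)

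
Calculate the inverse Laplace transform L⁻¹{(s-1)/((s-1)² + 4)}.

Using frequency shift, L⁻¹{(s-1)/((s-1)² + 4)} = e^t·cos(2t)

Final answer: e^t·cos(2t)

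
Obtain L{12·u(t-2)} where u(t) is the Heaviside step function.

L{u(t-a)} = e^(-as)/s. Here a=2, so L{u(t-2)} = e^(-2s)/s, and L{12·u(t-2)} = 12·e^(-2s)/s

Final answer: 12·e^(-2s)/s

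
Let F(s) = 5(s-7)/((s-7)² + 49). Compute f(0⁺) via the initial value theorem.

f(0⁺) = lim_{s→∞} sF(s) = lim_{s→∞} 5s(s-7)/((s-7)² + 49) = 5

Final answer: 5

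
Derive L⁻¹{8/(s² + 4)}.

This is the form c·a/(s² + a²) with a = 2, c = 4. L⁻¹ = 4·sin(2t)

Final answer: 4·sin(2t)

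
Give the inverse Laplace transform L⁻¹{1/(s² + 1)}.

L⁻¹{1/(s² + 1)} = sin(t)

Final answer: sin(t)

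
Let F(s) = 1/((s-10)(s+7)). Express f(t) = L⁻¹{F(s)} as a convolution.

1/((s-10)(s+7)) = (1/(s-10))·(1/(s+7)) = L{e^(10t)}·L{e^(-7t)}. So f(t) = e^(10t)*e^(-7t) = ∫₀ᵗ e^(10τ)·e^(-7(t-τ)) dτ

Final answer: ∫₀ᵗ e^(10τ)·e^(-7(t-τ)) dτ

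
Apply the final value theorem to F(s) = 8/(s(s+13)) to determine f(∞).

f(∞) = lim_{s→0} s·8/(s(s+13)) = lim_{s→0} 8/(s+13) = 8/13 = 8/13

Final answer: 8/13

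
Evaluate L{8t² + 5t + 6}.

L{8t² + 5t + 6} = 8·2/s³ + 5/s² + 6/s = 16/s³ + 5/s² + 6/s

Final answer: 16/s³ + 5/s² + 6/s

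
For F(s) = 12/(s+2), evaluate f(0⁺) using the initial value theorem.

f(0⁺) = lim_{s→∞} s·12/(s+2) = lim_{s→∞} 12s/(s+2) = 12

Final answer: 12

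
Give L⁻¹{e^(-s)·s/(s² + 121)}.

L⁻¹{s/(s² + 121)} = cos(11t). By the time shift theorem, L⁻¹{e^(-as)F(s)} = u(t-a)f(t-a) with a=1, so L⁻¹{e^(-s)·s/(s² + 121)} = u(t-1)·cos(11(t-1))

Final answer: u(t-1)·cos(11(t-1))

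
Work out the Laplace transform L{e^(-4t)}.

L{e^(at)} = 1/(s-a), so L{e^(-4t)} = 1/(s+4)

Final answer: 1/(s+4)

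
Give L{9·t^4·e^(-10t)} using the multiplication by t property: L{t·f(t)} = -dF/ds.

Using L{t^n·e^(at)} = n!/(s-a)^(n+1), L{t^4·e^(-10t)} = 24/(s+10)^5, so L{9·t^4·e^(-10t)} = 9·24/(s+10)^5 = 216/(s+10)^5

Final answer: 216/(s+10)^5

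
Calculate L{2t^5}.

L{t^n} = n!/s^(n+1). So L{2t^5} = 2·5!/s^6 = 240/s^6

Final answer: 240/s^6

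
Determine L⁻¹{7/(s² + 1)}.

This is the form c·a/(s² + a²) with a = 1, c = 7. L⁻¹ = 7·sin(t)

Final answer: 7·sin(t)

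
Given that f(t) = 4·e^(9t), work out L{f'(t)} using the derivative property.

f(0) = 4, F(s) = 4/(s-9). L{f'(t)} = s·F(s) - f(0) = 4s/(s-9) - 4 = (4s - 4(s-9))/(s-9) = 36/(s-9)

Final answer: 36/(s-9)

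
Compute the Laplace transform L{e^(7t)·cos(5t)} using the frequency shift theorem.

Frequency shift: L{e^(at)f(t)} = F(s-a). L{e^(7t)·cos(5t)} = (s-7)/((s-7)² + 25)

Final answer: (s-7)/((s-7)² + 25)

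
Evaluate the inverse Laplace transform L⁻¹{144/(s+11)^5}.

L⁻¹{n!/(s-a)^(n+1)} = t^n·e^(at) with n=4, a=-11. So L⁻¹{24/(s+11)^5} = t^4·e^(-11t), and L⁻¹{144/(s+11)^5} = (144/24)·t^4·e^(-11t) = 6·t^4·e^(-11t)

Final answer: 6·t^4·e^(-11t)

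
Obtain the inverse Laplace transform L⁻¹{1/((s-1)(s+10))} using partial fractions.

Decompose: A/(s-1) + B/(s+10). A = 1/11, B = -1/11. f(t) = (e^t - e^(-10t))/11

Final answer: (e^t - e^(-10t))/11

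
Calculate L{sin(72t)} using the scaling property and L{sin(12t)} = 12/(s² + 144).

Using L{f(at)} = (1/a)F(s/a) with a=6: L{sin(72t)} = (1/6) · 12/((s/6)² + 144) = (1/6) · 12·36/(s² + 5184) = 72/(s² + 5184)

Final answer: 72/(s² + 5184)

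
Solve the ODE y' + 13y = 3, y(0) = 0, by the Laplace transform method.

sY + 13Y = 3/s. Y = 3/(s(s+13)). Partial fractions: Y = 3/13/s - 3/13/(s+13)

Final answer: y(t) = 3/13(1 - e^(-13t))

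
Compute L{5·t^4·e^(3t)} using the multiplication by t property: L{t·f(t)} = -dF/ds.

Using L{t^n·e^(at)} = n!/(s-a)^(n+1), L{t^4·e^(3t)} = 24/(s-3)^5, so L{5·t^4·e^(3t)} = 5·24/(s-3)^5 = 120/(s-3)^5

Final answer: 120/(s-3)^5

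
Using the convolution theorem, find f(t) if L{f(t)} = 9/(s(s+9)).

9/(s(s+9)) = (9/s)·(1/(s+9)) = L{9}·L{e^(-9t)}. By convolution, f(t) = 9*e^(-9t) = ∫₀ᵗ 9·e^(-9τ) dτ = 9·(1 - e^(-9t))/9

Final answer: 9·(1 - e^(-9t))/9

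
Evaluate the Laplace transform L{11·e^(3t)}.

L{e^(at)} = 1/(s-a), so L{e^(3t)} = 1/(s-3). Then L{11·e^(3t)} = 11/(s-3)

Final answer: 11/(s-3)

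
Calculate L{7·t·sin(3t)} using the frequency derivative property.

L{sin(3t)} = 3/(s² + 9). By L{t·f(t)} = -F'(s): -d/ds[3/(s² + 9)] = -(3)·(-2s)/(s² + 9)² = 6s/(s² + 9)². Then L{7·t·sin(3t)} = 7·6s/(s² + 9)² = 42s/(s² + 9)²

Final answer: 42s/(s² + 9)²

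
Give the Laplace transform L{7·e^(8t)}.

L{e^(at)} = 1/(s-a), so L{e^(8t)} = 1/(s-8). Then L{7·e^(8t)} = 7/(s-8)

Final answer: 7/(s-8)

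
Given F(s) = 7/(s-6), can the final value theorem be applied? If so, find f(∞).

sF(s) = 7s/(s-6) has a pole at s = 6 in the right half-plane. Theorem does NOT apply (unstable system; f(t) = 7·e^(6t) grows without bound).

Final answer: Not applicable (unstable)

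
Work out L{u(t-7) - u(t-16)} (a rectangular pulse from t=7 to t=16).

L{u(t-a)} = e^(-as)/s. L{u(t-7) - u(t-16)} = (e^(-7s) - e^(-16s))/s

Final answer: (e^(-7s) - e^(-16s))/s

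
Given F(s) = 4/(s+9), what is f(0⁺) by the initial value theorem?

f(0⁺) = lim_{s→∞} s·4/(s+9) = lim_{s→∞} 4s/(s+9) = 4

Final answer: 4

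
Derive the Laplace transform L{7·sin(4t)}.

L{sin(ωt)} = ω/(s² + ω²), so L{sin(4t)} = 4/(s² + 16). Then L{7·sin(4t)} = 7·4/(s² + 16) = 28/(s² + 16)

Final answer: 28/(s² + 16)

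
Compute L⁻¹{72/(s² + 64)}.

This is the form c·a/(s² + a²) with a = 8, c = 9. L⁻¹ = 9·sin(8t)

Final answer: 9·sin(8t)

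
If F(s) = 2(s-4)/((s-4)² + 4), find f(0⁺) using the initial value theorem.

f(0⁺) = lim_{s→∞} sF(s) = lim_{s→∞} 2s(s-4)/((s-4)² + 4) = 2

Final answer: 2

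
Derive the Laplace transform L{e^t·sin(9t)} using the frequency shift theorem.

Frequency shift: L{e^(at)f(t)} = F(s-a). L{e^t·sin(9t)} = 9/((s-1)² + 81)

Final answer: 9/((s-1)² + 81)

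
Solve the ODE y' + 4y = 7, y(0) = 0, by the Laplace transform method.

sY + 4Y = 7/s. Y = 7/(s(s+4)). Partial fractions: Y = 7/4/s - 7/4/(s+4)

Final answer: y(t) = 7/4(1 - e^(-4t))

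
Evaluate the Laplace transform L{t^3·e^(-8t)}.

L{t^n·e^(at)} = n!/(s-a)^(n+1), so L{t^3·e^(-8t)} = 6/(s+8)^4

Final answer: 6/(s+8)^4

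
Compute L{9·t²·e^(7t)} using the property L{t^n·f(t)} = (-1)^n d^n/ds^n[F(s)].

L{e^(7t)} = 1/(s-7). d/ds[1/(s-7)] = -1/(s-7)². d²/ds²[1/(s-7)] = 2/(s-7)³. So L{t²·e^(7t)} = (-1)² · 2/(s-7)³ = 2/(s-7)³. Then L{9·t²·e^(7t)} = 9·2/(s-7)³ = 18/(s-7)³

Final answer: 18/(s-7)³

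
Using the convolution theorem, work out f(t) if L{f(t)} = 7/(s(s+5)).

7/(s(s+5)) = (7/s)·(1/(s+5)) = L{7}·L{e^(-5t)}. By convolution, f(t) = 7*e^(-5t) = ∫₀ᵗ 7·e^(-5τ) dτ = 7·(1 - e^(-5t))/5

Final answer: 7·(1 - e^(-5t))/5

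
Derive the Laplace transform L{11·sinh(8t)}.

L{sinh(ωt)} = ω/(s² - ω²), so L{sinh(8t)} = 8/(s² - 64). Then L{11·sinh(8t)} = 11·8/(s² - 64) = 88/(s² - 64)

Final answer: 88/(s² - 64)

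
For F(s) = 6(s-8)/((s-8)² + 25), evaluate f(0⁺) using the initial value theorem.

f(0⁺) = lim_{s→∞} sF(s) = lim_{s→∞} 6s(s-8)/((s-8)² + 25) = 6

Final answer: 6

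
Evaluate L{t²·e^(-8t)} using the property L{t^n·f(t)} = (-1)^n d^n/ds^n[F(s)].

L{e^(-8t)} = 1/(s+8). d/ds[1/(s+8)] = -1/(s+8)². d²/ds²[1/(s+8)] = 2/(s+8)³. So L{t²·e^(-8t)} = (-1)² · 2/(s+8)³ = 2/(s+8)³

Final answer: 2/(s+8)³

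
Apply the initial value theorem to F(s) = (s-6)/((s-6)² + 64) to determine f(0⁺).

f(0⁺) = lim_{s→∞} sF(s) = lim_{s→∞} s(s-6)/((s-6)² + 64) = 1

Final answer: 1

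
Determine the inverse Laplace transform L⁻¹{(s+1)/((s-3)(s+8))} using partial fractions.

Using partial fractions, f(t) = (4e^(3t) + 7e^(-8t))/11

Final answer: (4e^(3t) + 7e^(-8t))/11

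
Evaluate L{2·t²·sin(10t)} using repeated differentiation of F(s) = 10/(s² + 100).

F(s) = 10/(s² + 100). F'(s) = -20s/(s² + 100)². F''(s) = -20(100 - 3s²)/(s² + 100)³ = (60s² - 2000)/(s² + 100)³. So L{t²·sin(10t)} = (-1)² F''(s) = (60s² - 2000)/(s² + 100)³. Then L{2·t²·sin(10t)} = 2·(60s² - 2000)/(s² + 100)³ = (120s² - 4000)/(s² + 100)³

Final answer: (120s² - 4000)/(s² + 100)³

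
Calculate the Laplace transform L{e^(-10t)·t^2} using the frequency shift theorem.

L{e^(at)·t^n} = n!/(s-a)^(n+1), so L{e^(-10t)·t^2} = 2/(s+10)^3

Final answer: 2/(s+10)^3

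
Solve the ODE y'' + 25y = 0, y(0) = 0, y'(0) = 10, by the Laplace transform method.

L{y''} + 25L{y} = 0. s²Y - 0 - 10 + 25Y = 0. Y(s² + 25) = 10. Y = (10)/(s² + 25). Inverting: y(t) = 2sin(5t)

Final answer: y(t) = 2sin(5t)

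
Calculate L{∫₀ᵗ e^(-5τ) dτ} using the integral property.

L{∫₀ᵗ f(τ)dτ} = F(s)/s with F(s) = 1/(s+5), so L{∫₀ᵗ e^(-5τ) dτ} = 1/(s(s+5))

Final answer: 1/(s(s+5))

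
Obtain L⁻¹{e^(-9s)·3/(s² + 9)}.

L⁻¹{3/(s² + 9)} = sin(3t). By the time shift theorem, L⁻¹{e^(-as)F(s)} = u(t-a)f(t-a) with a=9, so L⁻¹{e^(-9s)·3/(s² + 9)} = u(t-9)·sin(3(t-9))

Final answer: u(t-9)·sin(3(t-9))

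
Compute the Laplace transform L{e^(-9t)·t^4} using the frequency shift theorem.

L{e^(at)·t^n} = n!/(s-a)^(n+1), so L{e^(-9t)·t^4} = 24/(s+9)^5

Final answer: 24/(s+9)^5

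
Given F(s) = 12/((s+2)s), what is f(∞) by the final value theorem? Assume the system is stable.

f(∞) = lim_{s→0} sF(s) = lim_{s→0} 12/(s+2) = 6

Final answer: 6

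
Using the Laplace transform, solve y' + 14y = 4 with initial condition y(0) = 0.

sY + 14Y = 4/s. Y = 4/(s(s+14)). Partial fractions: Y = 2/7/s - 2/7/(s+14)

Final answer: y(t) = 2/7(1 - e^(-14t))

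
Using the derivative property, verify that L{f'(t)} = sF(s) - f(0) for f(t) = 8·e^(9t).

f'(t) = 72e^(9t). Direct: L{f'(t)} = 72/(s-9). Property: s·8/(s-9) - 8 = (8s - 8(s-9))/(s-9) = 72/(s-9). ✓

Final answer: 72/(s-9)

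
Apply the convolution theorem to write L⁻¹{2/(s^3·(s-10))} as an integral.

2/(s^3·(s-10)) = (2/s^3)·(1/(s-10)) = L{t^2}·L{e^(10t)}. So f(t) = t^2*e^(10t) = ∫₀ᵗ τ^2·e^(10(t-τ)) dτ

Final answer: ∫₀ᵗ τ^2·e^(10(t-τ)) dτ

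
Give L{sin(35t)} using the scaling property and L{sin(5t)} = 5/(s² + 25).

Using L{f(at)} = (1/a)F(s/a) with a=7: L{sin(35t)} = (1/7) · 5/((s/7)² + 25) = (1/7) · 5·49/(s² + 1225) = 35/(s² + 1225)

Final answer: 35/(s² + 1225)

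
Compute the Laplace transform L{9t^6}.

L{9t^6} = 9 · L{t^6} = 9 · 720/s^7 = 6480/s^7

Final answer: 6480/s^7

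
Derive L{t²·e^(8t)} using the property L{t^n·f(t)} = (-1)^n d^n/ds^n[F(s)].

L{e^(8t)} = 1/(s-8). d/ds[1/(s-8)] = -1/(s-8)². d²/ds²[1/(s-8)] = 2/(s-8)³. So L{t²·e^(8t)} = (-1)² · 2/(s-8)³ = 2/(s-8)³

Final answer: 2/(s-8)³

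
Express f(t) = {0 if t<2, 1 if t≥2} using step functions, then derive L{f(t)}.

f(t) = u(t-2). L{u(t-2)} = e^(-2s)/s, so L{f(t)} = e^(-2s)/s

Final answer: e^(-2s)/s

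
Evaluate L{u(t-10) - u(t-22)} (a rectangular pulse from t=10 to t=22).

L{u(t-a)} = e^(-as)/s. L{u(t-10) - u(t-22)} = (e^(-10s) - e^(-22s))/s

Final answer: (e^(-10s) - e^(-22s))/s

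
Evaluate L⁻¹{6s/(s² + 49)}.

This is the form c·s/(s² + a²) with a = 7, c = 6. L⁻¹ = 6·cos(7t)

Final answer: 6·cos(7t)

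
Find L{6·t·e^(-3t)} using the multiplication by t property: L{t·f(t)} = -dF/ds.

Using L{t^n·e^(at)} = n!/(s-a)^(n+1), L{t·e^(-3t)} = 1/(s+3)^2, so L{6·t·e^(-3t)} = 6·1/(s+3)^2 = 6/(s+3)^2

Final answer: 6/(s+3)^2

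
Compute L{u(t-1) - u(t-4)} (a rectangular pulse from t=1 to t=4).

L{u(t-a)} = e^(-as)/s. L{u(t-1) - u(t-4)} = (e^(-s) - e^(-4s))/s

Final answer: (e^(-s) - e^(-4s))/s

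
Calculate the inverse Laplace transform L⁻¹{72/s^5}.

L⁻¹{n!/s^(n+1)} = t^n with n=4. So L⁻¹{24/s^5} = t^4, and L⁻¹{72/s^5} = (72/24)·t^4 = 3·t^4

Final answer: 3·t^4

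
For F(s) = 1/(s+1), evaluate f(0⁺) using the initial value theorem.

f(0⁺) = lim_{s→∞} s·1/(s+1) = lim_{s→∞} s/(s+1) = 1

Final answer: 1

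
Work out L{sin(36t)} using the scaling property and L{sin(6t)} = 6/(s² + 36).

Using L{f(at)} = (1/a)F(s/a) with a=6: L{sin(36t)} = (1/6) · 6/((s/6)² + 36) = (1/6) · 6·36/(s² + 1296) = 36/(s² + 1296)

Final answer: 36/(s² + 1296)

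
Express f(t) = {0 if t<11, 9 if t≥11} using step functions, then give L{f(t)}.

f(t) = 9·u(t-11). L{u(t-11)} = e^(-11s)/s, so L{f(t)} = 9·e^(-11s)/s

Final answer: 9·e^(-11s)/s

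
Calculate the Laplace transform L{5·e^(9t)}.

L{e^(at)} = 1/(s-a), so L{e^(9t)} = 1/(s-9). Then L{5·e^(9t)} = 5/(s-9)

Final answer: 5/(s-9)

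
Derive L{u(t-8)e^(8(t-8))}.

u(t-a)f(t-a) with f(t)=e^(8t). L{e^(8t)} = 1/(s-8). By time shift: e^(-8s)/(s-8)

Final answer: e^(-8s)/(s-8)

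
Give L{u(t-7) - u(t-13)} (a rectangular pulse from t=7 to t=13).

L{u(t-a)} = e^(-as)/s. L{u(t-7) - u(t-13)} = (e^(-7s) - e^(-13s))/s

Final answer: (e^(-7s) - e^(-13s))/s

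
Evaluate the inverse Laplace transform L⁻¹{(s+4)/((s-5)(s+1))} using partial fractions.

Using partial fractions, f(t) = (9e^(5t) - 3e^(-t))/6

Final answer: (9e^(5t) - 3e^(-t))/6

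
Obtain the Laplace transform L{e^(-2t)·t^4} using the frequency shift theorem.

L{e^(at)·t^n} = n!/(s-a)^(n+1), so L{e^(-2t)·t^4} = 24/(s+2)^5

Final answer: 24/(s+2)^5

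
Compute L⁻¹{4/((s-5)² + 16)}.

Form: b/((s-a)² + b²) → e^(at)sin(bt). With a=5, b=4

Final answer: e^(5t)·sin(4t)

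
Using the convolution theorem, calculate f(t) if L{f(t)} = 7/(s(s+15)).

7/(s(s+15)) = (7/s)·(1/(s+15)) = L{7}·L{e^(-15t)}. By convolution, f(t) = 7*e^(-15t) = ∫₀ᵗ 7·e^(-15τ) dτ = 7·(1 - e^(-15t))/15

Final answer: 7·(1 - e^(-15t))/15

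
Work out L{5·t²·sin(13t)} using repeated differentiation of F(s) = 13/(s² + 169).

F(s) = 13/(s² + 169). F'(s) = -26s/(s² + 169)². F''(s) = -26(169 - 3s²)/(s² + 169)³ = (78s² - 4394)/(s² + 169)³. So L{t²·sin(13t)} = (-1)² F''(s) = (78s² - 4394)/(s² + 169)³. Then L{5·t²·sin(13t)} = 5·(78s² - 4394)/(s² + 169)³ = (390s² - 21970)/(s² + 169)³

Final answer: (390s² - 21970)/(s² + 169)³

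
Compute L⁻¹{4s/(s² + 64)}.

This is the form c·s/(s² + a²) with a = 8, c = 4. L⁻¹ = 4·cos(8t)

Final answer: 4·cos(8t)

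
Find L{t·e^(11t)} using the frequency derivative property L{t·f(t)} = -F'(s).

L{e^(11t)} = 1/(s-11). By frequency derivative: L{t·e^(11t)} = -d/ds[1/(s-11)] = -(-1)/(s-11)² = 1/(s-11)²

Final answer: 1/(s-11)²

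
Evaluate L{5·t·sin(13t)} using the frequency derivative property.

L{sin(13t)} = 13/(s² + 169). By L{t·f(t)} = -F'(s): -d/ds[13/(s² + 169)] = -(13)·(-2s)/(s² + 169)² = 26s/(s² + 169)². Then L{5·t·sin(13t)} = 5·26s/(s² + 169)² = 130s/(s² + 169)²

Final answer: 130s/(s² + 169)²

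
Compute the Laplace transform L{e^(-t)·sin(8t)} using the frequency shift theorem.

Frequency shift: L{e^(at)f(t)} = F(s-a). L{e^(-t)·sin(8t)} = 8/((s+1)² + 64)

Final answer: 8/((s+1)² + 64)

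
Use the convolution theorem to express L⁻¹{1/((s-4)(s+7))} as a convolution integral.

1/((s-4)(s+7)) = (1/(s-4))·(1/(s+7)) = L{e^(4t)}·L{e^(-7t)}. So f(t) = e^(4t)*e^(-7t) = ∫₀ᵗ e^(4τ)·e^(-7(t-τ)) dτ

Final answer: ∫₀ᵗ e^(4τ)·e^(-7(t-τ)) dτ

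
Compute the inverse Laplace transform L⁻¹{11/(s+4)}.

L⁻¹{1/(s-a)} = e^(at), so L⁻¹{1/(s+4)} = e^(-4t), and L⁻¹{11/(s+4)} = 11·e^(-4t)

Final answer: 11·e^(-4t)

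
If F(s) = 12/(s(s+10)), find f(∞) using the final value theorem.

f(∞) = lim_{s→0} s·12/(s(s+10)) = lim_{s→0} 12/(s+10) = 12/10 = 6/5

Final answer: 6/5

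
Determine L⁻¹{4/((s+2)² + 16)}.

Form: b/((s-a)² + b²) → e^(at)sin(bt). With a=-2, b=4

Final answer: e^(-2t)·sin(4t)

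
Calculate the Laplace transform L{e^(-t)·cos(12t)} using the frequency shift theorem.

Frequency shift: L{e^(at)f(t)} = F(s-a). L{e^(-t)·cos(12t)} = (s+1)/((s+1)² + 144)

Final answer: (s+1)/((s+1)² + 144)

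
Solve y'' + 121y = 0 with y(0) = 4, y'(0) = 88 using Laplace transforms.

L{y''} + 121L{y} = 0. s²Y - 4s - 88 + 121Y = 0. Y(s² + 121) = 4s + 88. Y = (4s + 88)/(s² + 121). Inverting: y(t) = 4cos(11t) + 8sin(11t)

Final answer: y(t) = 4cos(11t) + 8sin(11t)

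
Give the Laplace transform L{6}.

L{6} = 6 · L{1} = 6/s

Final answer: 6/s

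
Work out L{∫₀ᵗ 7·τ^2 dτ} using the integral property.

L{∫₀ᵗ f(τ)dτ} = F(s)/s with f(t) = 7t^2. F(s) = 14/s^3, so L{∫₀ᵗ 7·τ^2 dτ} = (14/s^3)/s = 14/s^4. (Check: ∫₀ᵗ 7·τ^2 dτ = 7t^3/3.)

Final answer: 14/s^4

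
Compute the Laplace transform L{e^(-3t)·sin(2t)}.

L{e^(at)·sin(ωt)} = ω/((s-a)² + ω²), so L{e^(-3t)·sin(2t)} = 2/((s+3)² + 4)

Final answer: 2/((s+3)² + 4)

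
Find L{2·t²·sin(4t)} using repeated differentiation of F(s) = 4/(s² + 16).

F(s) = 4/(s² + 16). F'(s) = -8s/(s² + 16)². F''(s) = -8(16 - 3s²)/(s² + 16)³ = (24s² - 128)/(s² + 16)³. So L{t²·sin(4t)} = (-1)² F''(s) = (24s² - 128)/(s² + 16)³. Then L{2·t²·sin(4t)} = 2·(24s² - 128)/(s² + 16)³ = (48s² - 256)/(s² + 16)³

Final answer: (48s² - 256)/(s² + 16)³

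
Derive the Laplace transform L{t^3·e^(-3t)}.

L{t^n·e^(at)} = n!/(s-a)^(n+1), so L{t^3·e^(-3t)} = 6/(s+3)^4

Final answer: 6/(s+3)^4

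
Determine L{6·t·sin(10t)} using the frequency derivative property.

L{sin(10t)} = 10/(s² + 100). By L{t·f(t)} = -F'(s): -d/ds[10/(s² + 100)] = -(10)·(-2s)/(s² + 100)² = 20s/(s² + 100)². Then L{6·t·sin(10t)} = 6·20s/(s² + 100)² = 120s/(s² + 100)²

Final answer: 120s/(s² + 100)²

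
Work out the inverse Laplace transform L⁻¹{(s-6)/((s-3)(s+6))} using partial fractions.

Using partial fractions, f(t) = (-3e^(3t) + 12e^(-6t))/9

Final answer: (-3e^(3t) + 12e^(-6t))/9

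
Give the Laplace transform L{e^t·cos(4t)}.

L{e^(at)·cos(ωt)} = (s-a)/((s-a)² + ω²), so L{e^t·cos(4t)} = (s-1)/((s-1)² + 16)

Final answer: (s-1)/((s-1)² + 16)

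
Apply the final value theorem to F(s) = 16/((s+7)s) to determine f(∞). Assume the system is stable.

f(∞) = lim_{s→0} sF(s) = lim_{s→0} 16/(s+7) = 16/7

Final answer: 16/7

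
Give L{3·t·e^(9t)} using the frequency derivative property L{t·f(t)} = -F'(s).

L{e^(9t)} = 1/(s-9). By frequency derivative: L{t·e^(9t)} = -d/ds[1/(s-9)] = -(-1)/(s-9)² = 1/(s-9)². Then L{3·t·e^(9t)} = 3·1/(s-9)² = 3/(s-9)²

Final answer: 3/(s-9)²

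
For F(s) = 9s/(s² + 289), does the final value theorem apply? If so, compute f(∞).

The final value theorem requires all poles of sF(s) in the left half-plane. sF(s) = 9s²/(s² + 289) has poles at s = ±17i (imaginary axis). Theorem does NOT apply (oscillatory system).

Final answer: Not applicable (oscillatory)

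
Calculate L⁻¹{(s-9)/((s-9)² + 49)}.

Using frequency shift: L⁻¹{(s-a)/((s-a)² + b²)} = e^(at)cos(bt). Here a=9, b=7

Final answer: e^(9t)·cos(7t)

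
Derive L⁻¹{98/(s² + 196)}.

This is the form c·a/(s² + a²) with a = 14, c = 7. L⁻¹ = 7·sin(14t)

Final answer: 7·sin(14t)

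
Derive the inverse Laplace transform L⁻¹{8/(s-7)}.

L⁻¹{1/(s-a)} = e^(at), so L⁻¹{1/(s-7)} = e^(7t), and L⁻¹{8/(s-7)} = 8·e^(7t)

Final answer: 8·e^(7t)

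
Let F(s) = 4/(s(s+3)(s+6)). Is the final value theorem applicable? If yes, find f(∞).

Poles of sF(s) = 4/((s+3)(s+6)) are at s = -3 and s = -6, both in the left half-plane. Theorem applies. f(∞) = lim_{s→0} sF(s) = 4/(3·6) = 2/9

Final answer: 2/9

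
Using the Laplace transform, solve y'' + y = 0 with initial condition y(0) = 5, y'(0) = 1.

L{y''} + 1L{y} = 0. s²Y - 5s - 1 + Y = 0. Y(s² + 1) = 5s + 1. Y = (5s + 1)/(s² + 1). Inverting: y(t) = 5cos(t) + sin(t)

Final answer: y(t) = 5cos(t) + sin(t)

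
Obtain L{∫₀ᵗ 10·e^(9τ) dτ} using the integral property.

L{∫₀ᵗ f(τ)dτ} = F(s)/s with F(s) = 10/(s-9), so L{∫₀ᵗ 10·e^(9τ) dτ} = 10/(s(s-9))

Final answer: 10/(s(s-9))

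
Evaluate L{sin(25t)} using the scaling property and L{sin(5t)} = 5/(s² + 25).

Using L{f(at)} = (1/a)F(s/a) with a=5: L{sin(25t)} = (1/5) · 5/((s/5)² + 25) = (1/5) · 5·25/(s² + 625) = 25/(s² + 625)

Final answer: 25/(s² + 625)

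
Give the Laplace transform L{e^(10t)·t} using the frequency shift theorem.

L{e^(at)·t^n} = n!/(s-a)^(n+1), so L{e^(10t)·t} = 1/(s-10)^2

Final answer: 1/(s-10)^2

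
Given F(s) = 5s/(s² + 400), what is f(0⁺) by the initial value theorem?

f(0⁺) = lim_{s→∞} s·5s/(s² + 400) = lim_{s→∞} 5s²/(s² + 400) = 5

Final answer: 5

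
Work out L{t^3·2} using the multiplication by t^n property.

L{2} = 2/s. d^1/ds^1[1/s] = -1/s². d^2/ds^2[1/s] = 2/s^3. d^3/ds^3[1/s] = -6/s^4. So L{t^3} = (-1)^{3}·-6/s^4 = 6/s^4. Then L{t^3·2} = 2·6/s^4 = 12/s^4

Final answer: 12/s^4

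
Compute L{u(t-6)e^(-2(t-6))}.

u(t-a)f(t-a) with f(t)=e^(-2t). L{e^(-2t)} = 1/(s+2). By time shift: e^(-6s)/(s+2)

Final answer: e^(-6s)/(s+2)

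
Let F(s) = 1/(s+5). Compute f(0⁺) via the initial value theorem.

f(0⁺) = lim_{s→∞} s·1/(s+5) = lim_{s→∞} s/(s+5) = 1

Final answer: 1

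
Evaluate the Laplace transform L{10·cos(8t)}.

L{cos(ωt)} = s/(s² + ω²), so L{cos(8t)} = s/(s² + 64). Then L{10·cos(8t)} = 10·s/(s² + 64) = 10s/(s² + 64)

Final answer: 10s/(s² + 64)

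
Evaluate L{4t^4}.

L{t^n} = n!/s^(n+1). So L{4t^4} = 4·4!/s^5 = 96/s^5

Final answer: 96/s^5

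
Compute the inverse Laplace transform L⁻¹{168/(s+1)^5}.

L⁻¹{n!/(s-a)^(n+1)} = t^n·e^(at) with n=4, a=-1. So L⁻¹{24/(s+1)^5} = t^4·e^(-t), and L⁻¹{168/(s+1)^5} = (168/24)·t^4·e^(-t) = 7·t^4·e^(-t)

Final answer: 7·t^4·e^(-t)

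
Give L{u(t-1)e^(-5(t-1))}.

u(t-a)f(t-a) with f(t)=e^(-5t). L{e^(-5t)} = 1/(s+5). By time shift: e^(-s)/(s+5)

Final answer: e^(-s)/(s+5)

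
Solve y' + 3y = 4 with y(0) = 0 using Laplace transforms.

sY + 3Y = 4/s. Y = 4/(s(s+3)). Partial fractions: Y = 4/3/s - 4/3/(s+3)

Final answer: y(t) = 4/3(1 - e^(-3t))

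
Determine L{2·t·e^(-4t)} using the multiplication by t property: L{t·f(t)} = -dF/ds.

Using L{t^n·e^(at)} = n!/(s-a)^(n+1), L{t·e^(-4t)} = 1/(s+4)^2, so L{2·t·e^(-4t)} = 2·1/(s+4)^2 = 2/(s+4)^2

Final answer: 2/(s+4)^2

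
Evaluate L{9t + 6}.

L{9t + 6} = 9·L{t} + 6·L{1} = 9/s² + 6/s

Final answer: 9/s² + 6/s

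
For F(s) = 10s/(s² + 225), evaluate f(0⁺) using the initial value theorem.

f(0⁺) = lim_{s→∞} s·10s/(s² + 225) = lim_{s→∞} 10s²/(s² + 225) = 10

Final answer: 10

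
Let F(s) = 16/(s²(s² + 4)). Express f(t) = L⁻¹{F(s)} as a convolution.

16/(s²(s² + 4)) = (1/s²)·(16/(s² + 4)) = L{t}·L{8·sin(2t)}. So f(t) = t*(8·sin(2t)) = ∫₀ᵗ 8τ·sin(2(t-τ)) dτ

Final answer: ∫₀ᵗ 8τ·sin(2(t-τ)) dτ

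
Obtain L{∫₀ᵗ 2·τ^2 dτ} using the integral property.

L{∫₀ᵗ f(τ)dτ} = F(s)/s with f(t) = 2t^2. F(s) = 4/s^3, so L{∫₀ᵗ 2·τ^2 dτ} = (4/s^3)/s = 4/s^4. (Check: ∫₀ᵗ 2·τ^2 dτ = 2t^3/3.)

Final answer: 4/s^4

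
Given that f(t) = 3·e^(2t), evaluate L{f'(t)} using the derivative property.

f(0) = 3, F(s) = 3/(s-2). L{f'(t)} = s·F(s) - f(0) = 3s/(s-2) - 3 = (3s - 3(s-2))/(s-2) = 6/(s-2)

Final answer: 6/(s-2)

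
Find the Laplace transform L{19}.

L{19} = 19 · L{1} = 19/s

Final answer: 19/s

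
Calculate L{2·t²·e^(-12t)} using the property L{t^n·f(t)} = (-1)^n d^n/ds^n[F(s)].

L{e^(-12t)} = 1/(s+12). d/ds[1/(s+12)] = -1/(s+12)². d²/ds²[1/(s+12)] = 2/(s+12)³. So L{t²·e^(-12t)} = (-1)² · 2/(s+12)³ = 2/(s+12)³. Then L{2·t²·e^(-12t)} = 2·2/(s+12)³ = 4/(s+12)³

Final answer: 4/(s+12)³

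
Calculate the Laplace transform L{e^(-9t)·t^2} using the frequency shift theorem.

L{e^(at)·t^n} = n!/(s-a)^(n+1), so L{e^(-9t)·t^2} = 2/(s+9)^3

Final answer: 2/(s+9)^3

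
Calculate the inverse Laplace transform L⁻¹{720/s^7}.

L⁻¹{n!/s^(n+1)} = t^n with n=6. So L⁻¹{720/s^7} = t^6

Final answer: t^6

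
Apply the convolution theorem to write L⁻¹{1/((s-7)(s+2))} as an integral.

1/((s-7)(s+2)) = (1/(s-7))·(1/(s+2)) = L{e^(7t)}·L{e^(-2t)}. So f(t) = e^(7t)*e^(-2t) = ∫₀ᵗ e^(7τ)·e^(-2(t-τ)) dτ

Final answer: ∫₀ᵗ e^(7τ)·e^(-2(t-τ)) dτ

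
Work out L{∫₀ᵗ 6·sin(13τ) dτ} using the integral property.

L{∫₀ᵗ f(τ)dτ} = F(s)/s with F(s) = 78/(s² + 169), so the result is (78/(s² + 169))/s = 78/(s(s² + 169))

Final answer: 78/(s(s² + 169))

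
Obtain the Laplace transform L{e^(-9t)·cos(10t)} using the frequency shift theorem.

Frequency shift: L{e^(at)f(t)} = F(s-a). L{e^(-9t)·cos(10t)} = (s+9)/((s+9)² + 100)

Final answer: (s+9)/((s+9)² + 100)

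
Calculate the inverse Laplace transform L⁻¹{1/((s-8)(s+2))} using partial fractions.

Decompose: A/(s-8) + B/(s+2). A = 1/10, B = -1/10. f(t) = (e^(8t) - e^(-2t))/10

Final answer: (e^(8t) - e^(-2t))/10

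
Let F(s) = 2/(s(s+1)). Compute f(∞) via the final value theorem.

f(∞) = lim_{s→0} s·2/(s(s+1)) = lim_{s→0} 2/(s+1) = 2/1 = 2

Final answer: 2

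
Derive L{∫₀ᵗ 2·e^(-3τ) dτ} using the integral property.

L{∫₀ᵗ f(τ)dτ} = F(s)/s with F(s) = 2/(s+3), so L{∫₀ᵗ 2·e^(-3τ) dτ} = 2/(s(s+3))

Final answer: 2/(s(s+3))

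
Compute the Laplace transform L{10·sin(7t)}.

L{sin(ωt)} = ω/(s² + ω²), so L{sin(7t)} = 7/(s² + 49). Then L{10·sin(7t)} = 10·7/(s² + 49) = 70/(s² + 49)

Final answer: 70/(s² + 49)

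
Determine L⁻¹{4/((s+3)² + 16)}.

Form: b/((s-a)² + b²) → e^(at)sin(bt). With a=-3, b=4

Final answer: e^(-3t)·sin(4t)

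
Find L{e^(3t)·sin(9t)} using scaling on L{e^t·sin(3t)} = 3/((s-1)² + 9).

Scaling with a=3: L{e^(3t)·sin(9t)} = (1/3) · 3/((s/3-1)² + 9). Simplifying: 9/((s-3)² + 81)

Final answer: 9/((s-3)² + 81)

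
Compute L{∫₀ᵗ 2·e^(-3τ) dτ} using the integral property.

L{∫₀ᵗ f(τ)dτ} = F(s)/s with F(s) = 2/(s+3), so L{∫₀ᵗ 2·e^(-3τ) dτ} = 2/(s(s+3))

Final answer: 2/(s(s+3))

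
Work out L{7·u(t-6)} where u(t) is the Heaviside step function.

L{u(t-a)} = e^(-as)/s. Here a=6, so L{u(t-6)} = e^(-6s)/s, and L{7·u(t-6)} = 7·e^(-6s)/s

Final answer: 7·e^(-6s)/s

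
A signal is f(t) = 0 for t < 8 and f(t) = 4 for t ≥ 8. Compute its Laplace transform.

f(t) = 4·u(t-8). L{u(t-8)} = e^(-8s)/s, so L{f(t)} = 4·e^(-8s)/s

Final answer: 4·e^(-8s)/s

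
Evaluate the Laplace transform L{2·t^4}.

L{t^n} = n!/s^(n+1), so L{t^4} = 24/s^5. Then L{2·t^4} = 2·24/s^5 = 48/s^5

Final answer: 48/s^5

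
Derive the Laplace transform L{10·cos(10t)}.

L{cos(ωt)} = s/(s² + ω²), so L{cos(10t)} = s/(s² + 100). Then L{10·cos(10t)} = 10·s/(s² + 100) = 10s/(s² + 100)

Final answer: 10s/(s² + 100)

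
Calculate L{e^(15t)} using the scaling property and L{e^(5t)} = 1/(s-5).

Using L{f(at)} = (1/a)F(s/a) with a=3 and f(t) = e^(5t): L{e^(15t)} = (1/3) · 1/((s/3)-5) = (1/3) · 3/(s-15) = 1/(s-15)

Final answer: 1/(s-15)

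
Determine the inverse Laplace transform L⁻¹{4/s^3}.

L⁻¹{n!/s^(n+1)} = t^n with n=2. So L⁻¹{2/s^3} = t^2, and L⁻¹{4/s^3} = (4/2)·t^2 = 2·t^2

Final answer: 2·t^2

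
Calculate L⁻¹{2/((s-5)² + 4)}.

Form: b/((s-a)² + b²) → e^(at)sin(bt). With a=5, b=2

Final answer: e^(5t)·sin(2t)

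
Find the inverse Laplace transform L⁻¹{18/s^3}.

L⁻¹{n!/s^(n+1)} = t^n with n=2. So L⁻¹{2/s^3} = t^2, and L⁻¹{18/s^3} = (18/2)·t^2 = 9·t^2

Final answer: 9·t^2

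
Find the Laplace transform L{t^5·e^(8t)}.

L{t^n·e^(at)} = n!/(s-a)^(n+1), so L{t^5·e^(8t)} = 120/(s-8)^6

Final answer: 120/(s-8)^6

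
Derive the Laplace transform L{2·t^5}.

L{t^n} = n!/s^(n+1), so L{t^5} = 120/s^6. Then L{2·t^5} = 2·120/s^6 = 240/s^6

Final answer: 240/s^6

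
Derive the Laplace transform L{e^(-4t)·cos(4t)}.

L{e^(at)·cos(ωt)} = (s-a)/((s-a)² + ω²), so L{e^(-4t)·cos(4t)} = (s+4)/((s+4)² + 16)

Final answer: (s+4)/((s+4)² + 16)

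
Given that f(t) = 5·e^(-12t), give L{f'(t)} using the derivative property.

f(0) = 5, F(s) = 5/(s+12). L{f'(t)} = s·F(s) - f(0) = 5s/(s+12) - 5 = (5s - 5(s+12))/(s+12) = -60/(s+12)

Final answer: -60/(s+12)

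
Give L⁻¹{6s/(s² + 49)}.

This is the form c·s/(s² + a²) with a = 7, c = 6. L⁻¹ = 6·cos(7t)

Final answer: 6·cos(7t)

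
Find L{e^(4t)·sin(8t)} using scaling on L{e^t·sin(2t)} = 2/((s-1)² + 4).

Scaling with a=4: L{e^(4t)·sin(8t)} = (1/4) · 2/((s/4-1)² + 4). Simplifying: 8/((s-4)² + 64)

Final answer: 8/((s-4)² + 64)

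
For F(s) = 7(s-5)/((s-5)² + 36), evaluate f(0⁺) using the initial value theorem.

f(0⁺) = lim_{s→∞} sF(s) = lim_{s→∞} 7s(s-5)/((s-5)² + 36) = 7

Final answer: 7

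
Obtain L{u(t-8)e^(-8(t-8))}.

u(t-a)f(t-a) with f(t)=e^(-8t). L{e^(-8t)} = 1/(s+8). By time shift: e^(-8s)/(s+8)

Final answer: e^(-8s)/(s+8)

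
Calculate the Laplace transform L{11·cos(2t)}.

L{cos(ωt)} = s/(s² + ω²), so L{cos(2t)} = s/(s² + 4). Then L{11·cos(2t)} = 11·s/(s² + 4) = 11s/(s² + 4)

Final answer: 11s/(s² + 4)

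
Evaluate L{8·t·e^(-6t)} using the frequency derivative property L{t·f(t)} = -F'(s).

L{e^(-6t)} = 1/(s+6). By frequency derivative: L{t·e^(-6t)} = -d/ds[1/(s+6)] = -(-1)/(s+6)² = 1/(s+6)². Then L{8·t·e^(-6t)} = 8·1/(s+6)² = 8/(s+6)²

Final answer: 8/(s+6)²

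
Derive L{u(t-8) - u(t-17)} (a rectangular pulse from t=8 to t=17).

L{u(t-a)} = e^(-as)/s. L{u(t-8) - u(t-17)} = (e^(-8s) - e^(-17s))/s

Final answer: (e^(-8s) - e^(-17s))/s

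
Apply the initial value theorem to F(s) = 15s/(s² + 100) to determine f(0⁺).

f(0⁺) = lim_{s→∞} s·15s/(s² + 100) = lim_{s→∞} 15s²/(s² + 100) = 15

Final answer: 15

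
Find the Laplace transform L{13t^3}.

L{13t^3} = 13 · L{t^3} = 13 · 6/s^4 = 78/s^4

Final answer: 78/s^4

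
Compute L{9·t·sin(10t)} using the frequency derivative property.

L{sin(10t)} = 10/(s² + 100). By L{t·f(t)} = -F'(s): -d/ds[10/(s² + 100)] = -(10)·(-2s)/(s² + 100)² = 20s/(s² + 100)². Then L{9·t·sin(10t)} = 9·20s/(s² + 100)² = 180s/(s² + 100)²

Final answer: 180s/(s² + 100)²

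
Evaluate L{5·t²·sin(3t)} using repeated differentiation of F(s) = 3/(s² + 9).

F(s) = 3/(s² + 9). F'(s) = -6s/(s² + 9)². F''(s) = -6(9 - 3s²)/(s² + 9)³ = (18s² - 54)/(s² + 9)³. So L{t²·sin(3t)} = (-1)² F''(s) = (18s² - 54)/(s² + 9)³. Then L{5·t²·sin(3t)} = 5·(18s² - 54)/(s² + 9)³ = (90s² - 270)/(s² + 9)³

Final answer: (90s² - 270)/(s² + 9)³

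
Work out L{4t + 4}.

L{4t + 4} = 4·L{t} + 4·L{1} = 4/s² + 4/s

Final answer: 4/s² + 4/s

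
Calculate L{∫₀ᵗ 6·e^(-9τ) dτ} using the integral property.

L{∫₀ᵗ f(τ)dτ} = F(s)/s with F(s) = 6/(s+9), so L{∫₀ᵗ 6·e^(-9τ) dτ} = 6/(s(s+9))

Final answer: 6/(s(s+9))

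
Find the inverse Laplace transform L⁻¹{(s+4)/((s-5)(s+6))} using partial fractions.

Using partial fractions, f(t) = (9e^(5t) + 2e^(-6t))/11

Final answer: (9e^(5t) + 2e^(-6t))/11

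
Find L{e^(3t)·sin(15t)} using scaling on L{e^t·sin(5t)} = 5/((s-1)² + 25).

Scaling with a=3: L{e^(3t)·sin(15t)} = (1/3) · 5/((s/3-1)² + 25). Simplifying: 15/((s-3)² + 225)

Final answer: 15/((s-3)² + 225)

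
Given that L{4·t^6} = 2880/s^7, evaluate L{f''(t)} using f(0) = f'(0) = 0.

L{f''(t)} = s²F(s) - sf(0) - f'(0) = s²·2880/s^7 - 0 - 0 = 2880/s^5

Final answer: 2880/s^5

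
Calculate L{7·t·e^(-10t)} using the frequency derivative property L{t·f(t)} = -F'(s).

L{e^(-10t)} = 1/(s+10). By frequency derivative: L{t·e^(-10t)} = -d/ds[1/(s+10)] = -(-1)/(s+10)² = 1/(s+10)². Then L{7·t·e^(-10t)} = 7·1/(s+10)² = 7/(s+10)²

Final answer: 7/(s+10)²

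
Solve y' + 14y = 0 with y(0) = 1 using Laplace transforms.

L{y'} + 14L{y} = 0. sY - 1 + 14Y = 0. Y(s+14) = 1. Y = 1/(s+14)

Final answer: y(t) = e^(-14t)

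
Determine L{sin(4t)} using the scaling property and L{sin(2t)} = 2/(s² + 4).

Using L{f(at)} = (1/a)F(s/a) with a=2: L{sin(4t)} = (1/2) · 2/((s/2)² + 4) = (1/2) · 2·4/(s² + 16) = 4/(s² + 16)

Final answer: 4/(s² + 16)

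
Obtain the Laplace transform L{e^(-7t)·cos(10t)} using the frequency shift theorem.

Frequency shift: L{e^(at)f(t)} = F(s-a). L{e^(-7t)·cos(10t)} = (s+7)/((s+7)² + 100)

Final answer: (s+7)/((s+7)² + 100)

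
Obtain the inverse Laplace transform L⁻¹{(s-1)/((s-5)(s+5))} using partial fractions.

Using partial fractions, f(t) = (4e^(5t) + 6e^(-5t))/10

Final answer: (4e^(5t) + 6e^(-5t))/10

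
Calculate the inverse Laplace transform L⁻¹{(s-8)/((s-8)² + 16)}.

Using frequency shift, L⁻¹{(s-8)/((s-8)² + 16)} = e^(8t)·cos(4t)

Final answer: e^(8t)·cos(4t)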